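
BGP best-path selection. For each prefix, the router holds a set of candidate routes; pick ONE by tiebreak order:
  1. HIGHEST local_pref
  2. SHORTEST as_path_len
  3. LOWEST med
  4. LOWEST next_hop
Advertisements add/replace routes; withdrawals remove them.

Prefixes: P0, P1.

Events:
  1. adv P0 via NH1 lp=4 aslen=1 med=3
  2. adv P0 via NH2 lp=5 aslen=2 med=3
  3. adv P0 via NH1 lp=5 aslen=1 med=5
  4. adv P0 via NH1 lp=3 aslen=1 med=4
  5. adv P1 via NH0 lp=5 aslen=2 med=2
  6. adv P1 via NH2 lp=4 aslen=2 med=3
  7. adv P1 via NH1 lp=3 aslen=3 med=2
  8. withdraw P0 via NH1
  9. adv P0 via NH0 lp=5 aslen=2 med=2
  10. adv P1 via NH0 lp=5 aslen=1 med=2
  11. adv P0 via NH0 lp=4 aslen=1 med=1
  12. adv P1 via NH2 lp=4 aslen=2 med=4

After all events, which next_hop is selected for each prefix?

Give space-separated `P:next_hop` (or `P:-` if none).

Answer: P0:NH2 P1:NH0

Derivation:
Op 1: best P0=NH1 P1=-
Op 2: best P0=NH2 P1=-
Op 3: best P0=NH1 P1=-
Op 4: best P0=NH2 P1=-
Op 5: best P0=NH2 P1=NH0
Op 6: best P0=NH2 P1=NH0
Op 7: best P0=NH2 P1=NH0
Op 8: best P0=NH2 P1=NH0
Op 9: best P0=NH0 P1=NH0
Op 10: best P0=NH0 P1=NH0
Op 11: best P0=NH2 P1=NH0
Op 12: best P0=NH2 P1=NH0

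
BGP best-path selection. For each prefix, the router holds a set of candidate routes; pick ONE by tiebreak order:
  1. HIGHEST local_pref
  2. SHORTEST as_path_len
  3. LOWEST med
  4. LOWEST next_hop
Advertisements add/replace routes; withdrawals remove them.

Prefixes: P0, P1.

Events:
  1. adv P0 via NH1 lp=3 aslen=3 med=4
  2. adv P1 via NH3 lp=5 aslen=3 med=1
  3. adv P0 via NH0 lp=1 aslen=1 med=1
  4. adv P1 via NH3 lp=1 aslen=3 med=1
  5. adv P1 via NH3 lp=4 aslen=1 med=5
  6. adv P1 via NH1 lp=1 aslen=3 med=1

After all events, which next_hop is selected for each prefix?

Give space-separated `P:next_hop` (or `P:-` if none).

Op 1: best P0=NH1 P1=-
Op 2: best P0=NH1 P1=NH3
Op 3: best P0=NH1 P1=NH3
Op 4: best P0=NH1 P1=NH3
Op 5: best P0=NH1 P1=NH3
Op 6: best P0=NH1 P1=NH3

Answer: P0:NH1 P1:NH3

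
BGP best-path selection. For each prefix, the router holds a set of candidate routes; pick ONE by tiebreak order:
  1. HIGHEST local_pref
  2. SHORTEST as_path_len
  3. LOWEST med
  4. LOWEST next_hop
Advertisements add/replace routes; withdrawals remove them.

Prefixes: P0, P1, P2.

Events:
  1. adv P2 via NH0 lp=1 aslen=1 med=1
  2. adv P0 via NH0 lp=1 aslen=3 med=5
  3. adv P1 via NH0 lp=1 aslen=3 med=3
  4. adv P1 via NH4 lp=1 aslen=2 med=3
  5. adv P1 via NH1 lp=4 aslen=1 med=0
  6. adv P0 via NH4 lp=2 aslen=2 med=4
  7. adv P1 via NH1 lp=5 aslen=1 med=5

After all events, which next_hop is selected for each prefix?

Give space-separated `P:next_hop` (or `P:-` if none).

Answer: P0:NH4 P1:NH1 P2:NH0

Derivation:
Op 1: best P0=- P1=- P2=NH0
Op 2: best P0=NH0 P1=- P2=NH0
Op 3: best P0=NH0 P1=NH0 P2=NH0
Op 4: best P0=NH0 P1=NH4 P2=NH0
Op 5: best P0=NH0 P1=NH1 P2=NH0
Op 6: best P0=NH4 P1=NH1 P2=NH0
Op 7: best P0=NH4 P1=NH1 P2=NH0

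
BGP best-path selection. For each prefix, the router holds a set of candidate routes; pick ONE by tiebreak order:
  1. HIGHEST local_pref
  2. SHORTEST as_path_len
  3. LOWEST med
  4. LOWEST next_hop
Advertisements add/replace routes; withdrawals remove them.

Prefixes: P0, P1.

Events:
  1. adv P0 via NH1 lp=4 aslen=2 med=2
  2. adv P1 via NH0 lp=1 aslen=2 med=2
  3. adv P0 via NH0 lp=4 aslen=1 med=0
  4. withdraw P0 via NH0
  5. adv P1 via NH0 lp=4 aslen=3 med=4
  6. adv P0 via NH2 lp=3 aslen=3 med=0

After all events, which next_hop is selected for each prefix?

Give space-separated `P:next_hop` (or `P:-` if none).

Answer: P0:NH1 P1:NH0

Derivation:
Op 1: best P0=NH1 P1=-
Op 2: best P0=NH1 P1=NH0
Op 3: best P0=NH0 P1=NH0
Op 4: best P0=NH1 P1=NH0
Op 5: best P0=NH1 P1=NH0
Op 6: best P0=NH1 P1=NH0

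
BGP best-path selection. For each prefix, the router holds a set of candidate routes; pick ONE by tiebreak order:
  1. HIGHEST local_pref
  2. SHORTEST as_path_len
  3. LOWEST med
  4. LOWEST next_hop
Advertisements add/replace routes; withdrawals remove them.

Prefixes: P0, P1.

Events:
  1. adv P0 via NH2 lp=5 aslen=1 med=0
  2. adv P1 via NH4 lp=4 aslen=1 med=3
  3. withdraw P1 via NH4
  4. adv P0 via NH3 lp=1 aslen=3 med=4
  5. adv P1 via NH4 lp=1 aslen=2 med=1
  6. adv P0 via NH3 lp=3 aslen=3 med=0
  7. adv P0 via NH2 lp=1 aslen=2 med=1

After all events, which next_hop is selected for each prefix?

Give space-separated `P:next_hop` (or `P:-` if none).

Op 1: best P0=NH2 P1=-
Op 2: best P0=NH2 P1=NH4
Op 3: best P0=NH2 P1=-
Op 4: best P0=NH2 P1=-
Op 5: best P0=NH2 P1=NH4
Op 6: best P0=NH2 P1=NH4
Op 7: best P0=NH3 P1=NH4

Answer: P0:NH3 P1:NH4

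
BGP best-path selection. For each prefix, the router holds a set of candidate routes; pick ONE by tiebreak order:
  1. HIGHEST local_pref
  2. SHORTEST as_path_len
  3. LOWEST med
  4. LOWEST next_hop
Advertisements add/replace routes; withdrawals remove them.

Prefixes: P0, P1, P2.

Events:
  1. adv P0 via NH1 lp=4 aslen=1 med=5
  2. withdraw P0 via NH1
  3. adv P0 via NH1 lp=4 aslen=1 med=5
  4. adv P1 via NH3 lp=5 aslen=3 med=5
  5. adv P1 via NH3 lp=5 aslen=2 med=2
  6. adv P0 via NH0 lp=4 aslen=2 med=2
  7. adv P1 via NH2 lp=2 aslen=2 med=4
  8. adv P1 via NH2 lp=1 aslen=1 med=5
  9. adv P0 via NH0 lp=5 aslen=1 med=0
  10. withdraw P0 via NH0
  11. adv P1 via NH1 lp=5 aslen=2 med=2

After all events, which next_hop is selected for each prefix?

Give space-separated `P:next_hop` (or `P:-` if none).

Op 1: best P0=NH1 P1=- P2=-
Op 2: best P0=- P1=- P2=-
Op 3: best P0=NH1 P1=- P2=-
Op 4: best P0=NH1 P1=NH3 P2=-
Op 5: best P0=NH1 P1=NH3 P2=-
Op 6: best P0=NH1 P1=NH3 P2=-
Op 7: best P0=NH1 P1=NH3 P2=-
Op 8: best P0=NH1 P1=NH3 P2=-
Op 9: best P0=NH0 P1=NH3 P2=-
Op 10: best P0=NH1 P1=NH3 P2=-
Op 11: best P0=NH1 P1=NH1 P2=-

Answer: P0:NH1 P1:NH1 P2:-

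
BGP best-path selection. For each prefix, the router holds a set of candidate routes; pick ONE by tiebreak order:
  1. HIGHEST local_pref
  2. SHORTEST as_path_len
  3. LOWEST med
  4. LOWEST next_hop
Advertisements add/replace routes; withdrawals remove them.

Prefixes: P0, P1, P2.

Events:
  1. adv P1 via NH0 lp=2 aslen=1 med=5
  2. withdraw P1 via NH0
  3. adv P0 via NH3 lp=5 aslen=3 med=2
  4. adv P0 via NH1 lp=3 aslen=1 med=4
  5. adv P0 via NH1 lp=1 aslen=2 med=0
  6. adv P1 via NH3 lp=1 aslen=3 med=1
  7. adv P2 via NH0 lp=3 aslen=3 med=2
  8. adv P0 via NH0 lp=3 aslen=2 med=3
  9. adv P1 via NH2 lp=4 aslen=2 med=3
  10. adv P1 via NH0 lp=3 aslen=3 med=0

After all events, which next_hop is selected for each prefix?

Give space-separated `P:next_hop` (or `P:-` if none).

Answer: P0:NH3 P1:NH2 P2:NH0

Derivation:
Op 1: best P0=- P1=NH0 P2=-
Op 2: best P0=- P1=- P2=-
Op 3: best P0=NH3 P1=- P2=-
Op 4: best P0=NH3 P1=- P2=-
Op 5: best P0=NH3 P1=- P2=-
Op 6: best P0=NH3 P1=NH3 P2=-
Op 7: best P0=NH3 P1=NH3 P2=NH0
Op 8: best P0=NH3 P1=NH3 P2=NH0
Op 9: best P0=NH3 P1=NH2 P2=NH0
Op 10: best P0=NH3 P1=NH2 P2=NH0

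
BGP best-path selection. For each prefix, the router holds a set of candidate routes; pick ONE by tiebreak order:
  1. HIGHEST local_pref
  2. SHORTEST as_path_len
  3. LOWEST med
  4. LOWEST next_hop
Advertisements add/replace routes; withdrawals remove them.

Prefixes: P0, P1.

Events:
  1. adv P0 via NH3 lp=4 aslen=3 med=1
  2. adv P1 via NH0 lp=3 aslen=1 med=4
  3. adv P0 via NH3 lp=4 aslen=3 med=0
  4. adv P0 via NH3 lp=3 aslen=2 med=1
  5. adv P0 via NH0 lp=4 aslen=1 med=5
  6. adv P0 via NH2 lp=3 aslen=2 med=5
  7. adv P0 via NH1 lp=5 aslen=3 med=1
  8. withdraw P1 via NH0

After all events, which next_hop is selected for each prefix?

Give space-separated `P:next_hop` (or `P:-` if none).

Answer: P0:NH1 P1:-

Derivation:
Op 1: best P0=NH3 P1=-
Op 2: best P0=NH3 P1=NH0
Op 3: best P0=NH3 P1=NH0
Op 4: best P0=NH3 P1=NH0
Op 5: best P0=NH0 P1=NH0
Op 6: best P0=NH0 P1=NH0
Op 7: best P0=NH1 P1=NH0
Op 8: best P0=NH1 P1=-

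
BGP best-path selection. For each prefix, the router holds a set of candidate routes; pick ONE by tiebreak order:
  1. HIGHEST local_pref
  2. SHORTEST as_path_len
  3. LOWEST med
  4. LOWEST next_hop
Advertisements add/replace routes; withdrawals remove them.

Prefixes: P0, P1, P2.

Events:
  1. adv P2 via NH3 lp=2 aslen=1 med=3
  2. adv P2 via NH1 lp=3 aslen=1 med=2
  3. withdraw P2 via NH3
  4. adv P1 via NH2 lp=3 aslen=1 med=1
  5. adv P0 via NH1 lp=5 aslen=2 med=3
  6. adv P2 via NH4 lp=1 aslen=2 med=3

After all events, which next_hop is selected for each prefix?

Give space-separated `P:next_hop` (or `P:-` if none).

Op 1: best P0=- P1=- P2=NH3
Op 2: best P0=- P1=- P2=NH1
Op 3: best P0=- P1=- P2=NH1
Op 4: best P0=- P1=NH2 P2=NH1
Op 5: best P0=NH1 P1=NH2 P2=NH1
Op 6: best P0=NH1 P1=NH2 P2=NH1

Answer: P0:NH1 P1:NH2 P2:NH1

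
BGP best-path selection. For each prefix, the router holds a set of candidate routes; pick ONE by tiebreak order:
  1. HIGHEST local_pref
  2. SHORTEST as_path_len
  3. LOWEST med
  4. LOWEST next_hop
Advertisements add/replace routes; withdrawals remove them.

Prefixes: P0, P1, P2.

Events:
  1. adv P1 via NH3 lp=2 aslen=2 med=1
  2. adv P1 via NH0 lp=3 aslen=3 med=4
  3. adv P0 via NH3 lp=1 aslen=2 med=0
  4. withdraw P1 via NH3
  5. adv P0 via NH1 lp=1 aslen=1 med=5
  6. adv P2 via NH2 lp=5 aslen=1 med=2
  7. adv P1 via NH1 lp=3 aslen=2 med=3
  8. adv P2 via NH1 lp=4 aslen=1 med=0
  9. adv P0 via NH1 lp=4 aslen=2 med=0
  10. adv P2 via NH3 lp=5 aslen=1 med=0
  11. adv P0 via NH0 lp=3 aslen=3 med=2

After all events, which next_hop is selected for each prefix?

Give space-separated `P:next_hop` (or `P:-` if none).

Op 1: best P0=- P1=NH3 P2=-
Op 2: best P0=- P1=NH0 P2=-
Op 3: best P0=NH3 P1=NH0 P2=-
Op 4: best P0=NH3 P1=NH0 P2=-
Op 5: best P0=NH1 P1=NH0 P2=-
Op 6: best P0=NH1 P1=NH0 P2=NH2
Op 7: best P0=NH1 P1=NH1 P2=NH2
Op 8: best P0=NH1 P1=NH1 P2=NH2
Op 9: best P0=NH1 P1=NH1 P2=NH2
Op 10: best P0=NH1 P1=NH1 P2=NH3
Op 11: best P0=NH1 P1=NH1 P2=NH3

Answer: P0:NH1 P1:NH1 P2:NH3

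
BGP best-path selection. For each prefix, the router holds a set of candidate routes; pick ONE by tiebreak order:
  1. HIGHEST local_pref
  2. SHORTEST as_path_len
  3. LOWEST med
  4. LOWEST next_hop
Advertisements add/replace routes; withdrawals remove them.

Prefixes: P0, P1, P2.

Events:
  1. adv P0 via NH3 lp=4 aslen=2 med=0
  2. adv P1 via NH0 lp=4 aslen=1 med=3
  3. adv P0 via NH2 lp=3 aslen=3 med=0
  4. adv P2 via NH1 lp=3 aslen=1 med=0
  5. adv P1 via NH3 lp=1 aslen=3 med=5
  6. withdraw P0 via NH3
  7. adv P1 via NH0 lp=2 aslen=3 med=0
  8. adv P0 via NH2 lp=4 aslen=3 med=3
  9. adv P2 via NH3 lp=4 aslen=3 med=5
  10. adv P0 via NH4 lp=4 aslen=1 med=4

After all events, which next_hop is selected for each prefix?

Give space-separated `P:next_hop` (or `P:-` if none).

Answer: P0:NH4 P1:NH0 P2:NH3

Derivation:
Op 1: best P0=NH3 P1=- P2=-
Op 2: best P0=NH3 P1=NH0 P2=-
Op 3: best P0=NH3 P1=NH0 P2=-
Op 4: best P0=NH3 P1=NH0 P2=NH1
Op 5: best P0=NH3 P1=NH0 P2=NH1
Op 6: best P0=NH2 P1=NH0 P2=NH1
Op 7: best P0=NH2 P1=NH0 P2=NH1
Op 8: best P0=NH2 P1=NH0 P2=NH1
Op 9: best P0=NH2 P1=NH0 P2=NH3
Op 10: best P0=NH4 P1=NH0 P2=NH3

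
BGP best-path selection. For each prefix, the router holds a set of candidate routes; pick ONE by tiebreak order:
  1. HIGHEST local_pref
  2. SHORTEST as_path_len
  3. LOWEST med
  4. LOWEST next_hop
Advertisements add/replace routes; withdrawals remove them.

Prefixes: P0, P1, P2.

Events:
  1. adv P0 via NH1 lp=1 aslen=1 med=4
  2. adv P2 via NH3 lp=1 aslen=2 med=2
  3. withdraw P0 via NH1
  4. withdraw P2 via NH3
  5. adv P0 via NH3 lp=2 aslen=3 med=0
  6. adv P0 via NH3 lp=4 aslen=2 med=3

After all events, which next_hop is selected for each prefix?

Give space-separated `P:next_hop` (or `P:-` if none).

Op 1: best P0=NH1 P1=- P2=-
Op 2: best P0=NH1 P1=- P2=NH3
Op 3: best P0=- P1=- P2=NH3
Op 4: best P0=- P1=- P2=-
Op 5: best P0=NH3 P1=- P2=-
Op 6: best P0=NH3 P1=- P2=-

Answer: P0:NH3 P1:- P2:-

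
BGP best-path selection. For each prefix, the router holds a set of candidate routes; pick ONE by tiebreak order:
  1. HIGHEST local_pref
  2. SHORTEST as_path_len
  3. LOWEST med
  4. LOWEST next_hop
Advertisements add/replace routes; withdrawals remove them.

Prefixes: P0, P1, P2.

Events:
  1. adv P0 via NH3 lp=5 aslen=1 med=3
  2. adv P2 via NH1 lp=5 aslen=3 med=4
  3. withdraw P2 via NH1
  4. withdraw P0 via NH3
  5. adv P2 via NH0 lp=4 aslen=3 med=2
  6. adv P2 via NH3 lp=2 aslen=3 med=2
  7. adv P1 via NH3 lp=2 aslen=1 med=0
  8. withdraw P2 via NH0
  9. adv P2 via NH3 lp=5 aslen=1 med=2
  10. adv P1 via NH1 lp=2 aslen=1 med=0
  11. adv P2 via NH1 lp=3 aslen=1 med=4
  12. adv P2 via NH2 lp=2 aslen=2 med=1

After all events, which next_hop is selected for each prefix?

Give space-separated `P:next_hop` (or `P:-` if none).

Answer: P0:- P1:NH1 P2:NH3

Derivation:
Op 1: best P0=NH3 P1=- P2=-
Op 2: best P0=NH3 P1=- P2=NH1
Op 3: best P0=NH3 P1=- P2=-
Op 4: best P0=- P1=- P2=-
Op 5: best P0=- P1=- P2=NH0
Op 6: best P0=- P1=- P2=NH0
Op 7: best P0=- P1=NH3 P2=NH0
Op 8: best P0=- P1=NH3 P2=NH3
Op 9: best P0=- P1=NH3 P2=NH3
Op 10: best P0=- P1=NH1 P2=NH3
Op 11: best P0=- P1=NH1 P2=NH3
Op 12: best P0=- P1=NH1 P2=NH3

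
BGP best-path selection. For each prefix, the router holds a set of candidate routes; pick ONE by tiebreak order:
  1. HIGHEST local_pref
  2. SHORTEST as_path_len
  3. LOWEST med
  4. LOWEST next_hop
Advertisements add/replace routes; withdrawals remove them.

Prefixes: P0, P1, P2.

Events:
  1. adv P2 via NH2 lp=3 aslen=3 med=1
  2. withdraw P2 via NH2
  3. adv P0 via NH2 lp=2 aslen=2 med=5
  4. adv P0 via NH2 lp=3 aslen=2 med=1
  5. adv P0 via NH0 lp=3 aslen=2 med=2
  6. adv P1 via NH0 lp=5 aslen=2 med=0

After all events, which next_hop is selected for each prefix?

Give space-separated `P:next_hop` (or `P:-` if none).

Op 1: best P0=- P1=- P2=NH2
Op 2: best P0=- P1=- P2=-
Op 3: best P0=NH2 P1=- P2=-
Op 4: best P0=NH2 P1=- P2=-
Op 5: best P0=NH2 P1=- P2=-
Op 6: best P0=NH2 P1=NH0 P2=-

Answer: P0:NH2 P1:NH0 P2:-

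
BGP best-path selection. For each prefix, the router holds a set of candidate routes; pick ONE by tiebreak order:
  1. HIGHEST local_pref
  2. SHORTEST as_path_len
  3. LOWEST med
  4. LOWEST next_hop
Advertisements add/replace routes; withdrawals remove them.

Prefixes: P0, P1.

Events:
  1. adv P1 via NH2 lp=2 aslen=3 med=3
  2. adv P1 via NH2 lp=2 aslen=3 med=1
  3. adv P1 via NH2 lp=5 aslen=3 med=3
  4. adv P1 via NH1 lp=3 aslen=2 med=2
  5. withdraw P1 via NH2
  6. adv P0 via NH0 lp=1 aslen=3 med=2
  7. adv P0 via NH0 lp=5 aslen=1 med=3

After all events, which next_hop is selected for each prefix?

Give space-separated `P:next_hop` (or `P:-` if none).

Answer: P0:NH0 P1:NH1

Derivation:
Op 1: best P0=- P1=NH2
Op 2: best P0=- P1=NH2
Op 3: best P0=- P1=NH2
Op 4: best P0=- P1=NH2
Op 5: best P0=- P1=NH1
Op 6: best P0=NH0 P1=NH1
Op 7: best P0=NH0 P1=NH1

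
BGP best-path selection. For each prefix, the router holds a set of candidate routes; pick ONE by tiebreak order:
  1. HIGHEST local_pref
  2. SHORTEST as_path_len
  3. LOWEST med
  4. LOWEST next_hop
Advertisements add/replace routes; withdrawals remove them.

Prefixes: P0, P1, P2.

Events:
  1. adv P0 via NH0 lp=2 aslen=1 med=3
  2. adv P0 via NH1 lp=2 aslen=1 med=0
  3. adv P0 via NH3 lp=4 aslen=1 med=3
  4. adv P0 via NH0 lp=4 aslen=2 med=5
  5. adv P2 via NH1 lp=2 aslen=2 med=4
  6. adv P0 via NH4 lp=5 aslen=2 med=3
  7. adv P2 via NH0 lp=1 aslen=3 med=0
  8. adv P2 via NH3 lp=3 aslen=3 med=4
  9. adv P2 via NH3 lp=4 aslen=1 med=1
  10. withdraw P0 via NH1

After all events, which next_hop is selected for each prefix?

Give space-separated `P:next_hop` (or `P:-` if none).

Op 1: best P0=NH0 P1=- P2=-
Op 2: best P0=NH1 P1=- P2=-
Op 3: best P0=NH3 P1=- P2=-
Op 4: best P0=NH3 P1=- P2=-
Op 5: best P0=NH3 P1=- P2=NH1
Op 6: best P0=NH4 P1=- P2=NH1
Op 7: best P0=NH4 P1=- P2=NH1
Op 8: best P0=NH4 P1=- P2=NH3
Op 9: best P0=NH4 P1=- P2=NH3
Op 10: best P0=NH4 P1=- P2=NH3

Answer: P0:NH4 P1:- P2:NH3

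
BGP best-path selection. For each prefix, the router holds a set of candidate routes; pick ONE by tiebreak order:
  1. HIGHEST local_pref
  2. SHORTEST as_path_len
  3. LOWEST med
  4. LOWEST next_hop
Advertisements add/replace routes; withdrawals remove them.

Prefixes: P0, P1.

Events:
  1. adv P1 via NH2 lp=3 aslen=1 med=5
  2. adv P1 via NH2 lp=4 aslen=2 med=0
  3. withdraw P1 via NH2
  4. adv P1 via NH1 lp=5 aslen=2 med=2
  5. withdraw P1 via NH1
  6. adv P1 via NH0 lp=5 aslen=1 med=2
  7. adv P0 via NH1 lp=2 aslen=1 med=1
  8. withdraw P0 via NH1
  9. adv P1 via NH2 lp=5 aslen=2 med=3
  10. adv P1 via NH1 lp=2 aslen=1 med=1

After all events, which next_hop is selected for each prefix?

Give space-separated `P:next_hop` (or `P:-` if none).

Op 1: best P0=- P1=NH2
Op 2: best P0=- P1=NH2
Op 3: best P0=- P1=-
Op 4: best P0=- P1=NH1
Op 5: best P0=- P1=-
Op 6: best P0=- P1=NH0
Op 7: best P0=NH1 P1=NH0
Op 8: best P0=- P1=NH0
Op 9: best P0=- P1=NH0
Op 10: best P0=- P1=NH0

Answer: P0:- P1:NH0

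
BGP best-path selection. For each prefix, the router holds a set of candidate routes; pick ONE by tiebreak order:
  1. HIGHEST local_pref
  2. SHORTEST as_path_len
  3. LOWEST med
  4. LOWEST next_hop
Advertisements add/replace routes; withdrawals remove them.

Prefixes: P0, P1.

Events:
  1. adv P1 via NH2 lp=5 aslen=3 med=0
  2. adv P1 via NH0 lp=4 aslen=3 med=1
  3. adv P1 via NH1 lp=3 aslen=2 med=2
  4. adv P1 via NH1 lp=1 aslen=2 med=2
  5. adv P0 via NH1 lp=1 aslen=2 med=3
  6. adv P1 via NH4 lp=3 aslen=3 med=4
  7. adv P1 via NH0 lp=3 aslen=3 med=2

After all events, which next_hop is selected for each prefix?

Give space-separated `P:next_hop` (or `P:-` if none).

Answer: P0:NH1 P1:NH2

Derivation:
Op 1: best P0=- P1=NH2
Op 2: best P0=- P1=NH2
Op 3: best P0=- P1=NH2
Op 4: best P0=- P1=NH2
Op 5: best P0=NH1 P1=NH2
Op 6: best P0=NH1 P1=NH2
Op 7: best P0=NH1 P1=NH2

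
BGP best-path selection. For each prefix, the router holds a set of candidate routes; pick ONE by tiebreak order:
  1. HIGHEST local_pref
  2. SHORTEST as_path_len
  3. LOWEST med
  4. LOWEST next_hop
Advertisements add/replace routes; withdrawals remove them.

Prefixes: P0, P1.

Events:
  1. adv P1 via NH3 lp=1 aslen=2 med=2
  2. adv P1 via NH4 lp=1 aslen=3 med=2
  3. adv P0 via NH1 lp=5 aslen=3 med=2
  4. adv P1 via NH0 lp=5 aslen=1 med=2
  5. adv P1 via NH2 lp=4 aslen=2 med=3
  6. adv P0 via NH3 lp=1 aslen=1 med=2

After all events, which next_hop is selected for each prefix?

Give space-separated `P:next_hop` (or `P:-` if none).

Answer: P0:NH1 P1:NH0

Derivation:
Op 1: best P0=- P1=NH3
Op 2: best P0=- P1=NH3
Op 3: best P0=NH1 P1=NH3
Op 4: best P0=NH1 P1=NH0
Op 5: best P0=NH1 P1=NH0
Op 6: best P0=NH1 P1=NH0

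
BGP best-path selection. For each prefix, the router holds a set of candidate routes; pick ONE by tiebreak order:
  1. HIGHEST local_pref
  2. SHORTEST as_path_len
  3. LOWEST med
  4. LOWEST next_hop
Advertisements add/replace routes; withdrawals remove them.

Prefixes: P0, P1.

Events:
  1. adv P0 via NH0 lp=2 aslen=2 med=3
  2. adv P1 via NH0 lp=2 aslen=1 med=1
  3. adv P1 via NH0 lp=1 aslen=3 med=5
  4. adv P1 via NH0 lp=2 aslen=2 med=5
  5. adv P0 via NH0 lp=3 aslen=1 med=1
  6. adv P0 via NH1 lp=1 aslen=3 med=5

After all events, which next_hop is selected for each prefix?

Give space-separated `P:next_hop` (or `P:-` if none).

Answer: P0:NH0 P1:NH0

Derivation:
Op 1: best P0=NH0 P1=-
Op 2: best P0=NH0 P1=NH0
Op 3: best P0=NH0 P1=NH0
Op 4: best P0=NH0 P1=NH0
Op 5: best P0=NH0 P1=NH0
Op 6: best P0=NH0 P1=NH0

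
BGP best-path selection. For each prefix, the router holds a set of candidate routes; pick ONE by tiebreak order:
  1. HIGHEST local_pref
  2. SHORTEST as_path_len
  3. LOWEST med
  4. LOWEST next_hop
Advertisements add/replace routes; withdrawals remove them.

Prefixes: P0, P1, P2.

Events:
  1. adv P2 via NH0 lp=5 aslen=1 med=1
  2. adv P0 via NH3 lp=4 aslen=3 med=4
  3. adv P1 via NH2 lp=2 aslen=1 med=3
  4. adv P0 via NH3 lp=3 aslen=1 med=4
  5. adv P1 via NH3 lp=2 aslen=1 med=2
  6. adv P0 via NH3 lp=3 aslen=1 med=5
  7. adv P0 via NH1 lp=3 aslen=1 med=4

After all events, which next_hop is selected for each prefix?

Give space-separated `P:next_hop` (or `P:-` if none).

Answer: P0:NH1 P1:NH3 P2:NH0

Derivation:
Op 1: best P0=- P1=- P2=NH0
Op 2: best P0=NH3 P1=- P2=NH0
Op 3: best P0=NH3 P1=NH2 P2=NH0
Op 4: best P0=NH3 P1=NH2 P2=NH0
Op 5: best P0=NH3 P1=NH3 P2=NH0
Op 6: best P0=NH3 P1=NH3 P2=NH0
Op 7: best P0=NH1 P1=NH3 P2=NH0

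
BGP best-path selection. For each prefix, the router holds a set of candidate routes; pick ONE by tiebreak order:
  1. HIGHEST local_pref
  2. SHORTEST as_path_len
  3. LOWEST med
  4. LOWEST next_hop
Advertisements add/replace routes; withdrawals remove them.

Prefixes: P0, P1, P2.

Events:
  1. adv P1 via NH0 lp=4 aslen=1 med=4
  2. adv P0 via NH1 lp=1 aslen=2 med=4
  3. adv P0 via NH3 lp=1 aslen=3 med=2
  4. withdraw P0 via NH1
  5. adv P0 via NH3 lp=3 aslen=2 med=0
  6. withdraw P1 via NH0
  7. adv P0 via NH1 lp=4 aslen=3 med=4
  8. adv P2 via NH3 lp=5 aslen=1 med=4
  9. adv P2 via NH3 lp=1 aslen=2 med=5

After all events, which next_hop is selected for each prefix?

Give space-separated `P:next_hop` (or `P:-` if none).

Op 1: best P0=- P1=NH0 P2=-
Op 2: best P0=NH1 P1=NH0 P2=-
Op 3: best P0=NH1 P1=NH0 P2=-
Op 4: best P0=NH3 P1=NH0 P2=-
Op 5: best P0=NH3 P1=NH0 P2=-
Op 6: best P0=NH3 P1=- P2=-
Op 7: best P0=NH1 P1=- P2=-
Op 8: best P0=NH1 P1=- P2=NH3
Op 9: best P0=NH1 P1=- P2=NH3

Answer: P0:NH1 P1:- P2:NH3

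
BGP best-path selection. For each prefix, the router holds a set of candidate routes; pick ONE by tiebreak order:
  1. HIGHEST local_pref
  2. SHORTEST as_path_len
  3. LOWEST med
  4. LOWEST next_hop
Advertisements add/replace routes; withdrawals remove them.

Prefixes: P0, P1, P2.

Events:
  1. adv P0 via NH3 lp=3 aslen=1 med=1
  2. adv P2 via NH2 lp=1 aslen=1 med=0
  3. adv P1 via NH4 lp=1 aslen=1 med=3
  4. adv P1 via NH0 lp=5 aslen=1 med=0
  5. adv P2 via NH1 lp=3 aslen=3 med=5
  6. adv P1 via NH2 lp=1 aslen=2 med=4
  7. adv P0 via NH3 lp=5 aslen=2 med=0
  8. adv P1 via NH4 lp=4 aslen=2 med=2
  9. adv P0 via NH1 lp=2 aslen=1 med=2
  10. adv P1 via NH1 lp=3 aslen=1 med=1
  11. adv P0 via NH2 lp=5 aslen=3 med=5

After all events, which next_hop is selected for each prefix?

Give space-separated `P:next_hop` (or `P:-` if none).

Op 1: best P0=NH3 P1=- P2=-
Op 2: best P0=NH3 P1=- P2=NH2
Op 3: best P0=NH3 P1=NH4 P2=NH2
Op 4: best P0=NH3 P1=NH0 P2=NH2
Op 5: best P0=NH3 P1=NH0 P2=NH1
Op 6: best P0=NH3 P1=NH0 P2=NH1
Op 7: best P0=NH3 P1=NH0 P2=NH1
Op 8: best P0=NH3 P1=NH0 P2=NH1
Op 9: best P0=NH3 P1=NH0 P2=NH1
Op 10: best P0=NH3 P1=NH0 P2=NH1
Op 11: best P0=NH3 P1=NH0 P2=NH1

Answer: P0:NH3 P1:NH0 P2:NH1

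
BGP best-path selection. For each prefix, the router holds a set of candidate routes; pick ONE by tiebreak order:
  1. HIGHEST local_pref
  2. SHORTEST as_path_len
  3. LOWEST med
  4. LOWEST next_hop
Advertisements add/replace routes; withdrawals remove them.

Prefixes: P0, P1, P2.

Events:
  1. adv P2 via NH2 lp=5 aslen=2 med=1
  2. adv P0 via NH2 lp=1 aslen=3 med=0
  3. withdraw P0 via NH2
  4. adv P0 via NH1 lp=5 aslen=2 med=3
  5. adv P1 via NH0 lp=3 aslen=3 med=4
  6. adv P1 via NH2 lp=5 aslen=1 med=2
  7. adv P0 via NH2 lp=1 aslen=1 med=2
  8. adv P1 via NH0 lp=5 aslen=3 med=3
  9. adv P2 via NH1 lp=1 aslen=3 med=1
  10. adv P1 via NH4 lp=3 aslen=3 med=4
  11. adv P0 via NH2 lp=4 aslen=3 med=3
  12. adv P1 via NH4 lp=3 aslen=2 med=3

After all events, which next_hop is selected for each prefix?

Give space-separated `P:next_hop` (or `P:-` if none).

Op 1: best P0=- P1=- P2=NH2
Op 2: best P0=NH2 P1=- P2=NH2
Op 3: best P0=- P1=- P2=NH2
Op 4: best P0=NH1 P1=- P2=NH2
Op 5: best P0=NH1 P1=NH0 P2=NH2
Op 6: best P0=NH1 P1=NH2 P2=NH2
Op 7: best P0=NH1 P1=NH2 P2=NH2
Op 8: best P0=NH1 P1=NH2 P2=NH2
Op 9: best P0=NH1 P1=NH2 P2=NH2
Op 10: best P0=NH1 P1=NH2 P2=NH2
Op 11: best P0=NH1 P1=NH2 P2=NH2
Op 12: best P0=NH1 P1=NH2 P2=NH2

Answer: P0:NH1 P1:NH2 P2:NH2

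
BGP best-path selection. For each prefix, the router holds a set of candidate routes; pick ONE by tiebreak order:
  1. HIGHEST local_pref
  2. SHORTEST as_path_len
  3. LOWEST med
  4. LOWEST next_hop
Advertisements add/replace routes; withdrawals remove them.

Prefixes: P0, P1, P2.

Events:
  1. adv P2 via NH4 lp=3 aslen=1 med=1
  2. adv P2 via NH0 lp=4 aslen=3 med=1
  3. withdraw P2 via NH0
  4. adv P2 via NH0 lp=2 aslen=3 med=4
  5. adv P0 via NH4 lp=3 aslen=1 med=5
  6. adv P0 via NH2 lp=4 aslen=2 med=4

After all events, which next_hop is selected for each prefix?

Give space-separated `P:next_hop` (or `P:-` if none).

Answer: P0:NH2 P1:- P2:NH4

Derivation:
Op 1: best P0=- P1=- P2=NH4
Op 2: best P0=- P1=- P2=NH0
Op 3: best P0=- P1=- P2=NH4
Op 4: best P0=- P1=- P2=NH4
Op 5: best P0=NH4 P1=- P2=NH4
Op 6: best P0=NH2 P1=- P2=NH4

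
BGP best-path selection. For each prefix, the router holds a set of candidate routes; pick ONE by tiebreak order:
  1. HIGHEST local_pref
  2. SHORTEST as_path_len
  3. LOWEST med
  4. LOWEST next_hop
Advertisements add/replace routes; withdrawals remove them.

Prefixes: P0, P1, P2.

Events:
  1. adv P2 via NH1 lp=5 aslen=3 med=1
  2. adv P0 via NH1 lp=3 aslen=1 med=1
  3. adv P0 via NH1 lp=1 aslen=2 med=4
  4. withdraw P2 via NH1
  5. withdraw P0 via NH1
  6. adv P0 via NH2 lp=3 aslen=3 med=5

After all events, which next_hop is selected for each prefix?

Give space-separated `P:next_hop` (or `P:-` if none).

Answer: P0:NH2 P1:- P2:-

Derivation:
Op 1: best P0=- P1=- P2=NH1
Op 2: best P0=NH1 P1=- P2=NH1
Op 3: best P0=NH1 P1=- P2=NH1
Op 4: best P0=NH1 P1=- P2=-
Op 5: best P0=- P1=- P2=-
Op 6: best P0=NH2 P1=- P2=-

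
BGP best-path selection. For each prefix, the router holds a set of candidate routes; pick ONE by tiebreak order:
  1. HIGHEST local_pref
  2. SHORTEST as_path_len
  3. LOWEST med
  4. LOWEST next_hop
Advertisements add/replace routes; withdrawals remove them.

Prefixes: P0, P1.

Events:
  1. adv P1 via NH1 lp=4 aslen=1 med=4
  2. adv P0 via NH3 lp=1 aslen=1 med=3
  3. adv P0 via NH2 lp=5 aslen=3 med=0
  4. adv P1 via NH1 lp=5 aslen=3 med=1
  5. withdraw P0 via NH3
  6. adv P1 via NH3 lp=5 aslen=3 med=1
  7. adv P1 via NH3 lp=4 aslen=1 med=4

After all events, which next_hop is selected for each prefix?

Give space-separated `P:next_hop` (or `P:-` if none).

Op 1: best P0=- P1=NH1
Op 2: best P0=NH3 P1=NH1
Op 3: best P0=NH2 P1=NH1
Op 4: best P0=NH2 P1=NH1
Op 5: best P0=NH2 P1=NH1
Op 6: best P0=NH2 P1=NH1
Op 7: best P0=NH2 P1=NH1

Answer: P0:NH2 P1:NH1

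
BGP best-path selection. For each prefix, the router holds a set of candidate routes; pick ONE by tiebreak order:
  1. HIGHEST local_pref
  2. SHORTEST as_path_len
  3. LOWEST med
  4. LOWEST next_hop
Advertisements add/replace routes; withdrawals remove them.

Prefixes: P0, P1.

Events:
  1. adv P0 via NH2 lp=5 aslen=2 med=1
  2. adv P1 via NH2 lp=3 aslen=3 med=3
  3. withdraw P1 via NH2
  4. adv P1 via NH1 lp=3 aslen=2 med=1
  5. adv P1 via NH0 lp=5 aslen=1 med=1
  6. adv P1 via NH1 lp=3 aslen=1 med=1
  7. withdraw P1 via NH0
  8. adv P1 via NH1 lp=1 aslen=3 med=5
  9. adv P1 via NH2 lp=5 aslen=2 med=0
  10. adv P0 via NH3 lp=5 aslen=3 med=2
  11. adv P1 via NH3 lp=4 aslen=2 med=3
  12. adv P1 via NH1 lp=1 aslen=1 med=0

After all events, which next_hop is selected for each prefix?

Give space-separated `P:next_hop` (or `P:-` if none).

Answer: P0:NH2 P1:NH2

Derivation:
Op 1: best P0=NH2 P1=-
Op 2: best P0=NH2 P1=NH2
Op 3: best P0=NH2 P1=-
Op 4: best P0=NH2 P1=NH1
Op 5: best P0=NH2 P1=NH0
Op 6: best P0=NH2 P1=NH0
Op 7: best P0=NH2 P1=NH1
Op 8: best P0=NH2 P1=NH1
Op 9: best P0=NH2 P1=NH2
Op 10: best P0=NH2 P1=NH2
Op 11: best P0=NH2 P1=NH2
Op 12: best P0=NH2 P1=NH2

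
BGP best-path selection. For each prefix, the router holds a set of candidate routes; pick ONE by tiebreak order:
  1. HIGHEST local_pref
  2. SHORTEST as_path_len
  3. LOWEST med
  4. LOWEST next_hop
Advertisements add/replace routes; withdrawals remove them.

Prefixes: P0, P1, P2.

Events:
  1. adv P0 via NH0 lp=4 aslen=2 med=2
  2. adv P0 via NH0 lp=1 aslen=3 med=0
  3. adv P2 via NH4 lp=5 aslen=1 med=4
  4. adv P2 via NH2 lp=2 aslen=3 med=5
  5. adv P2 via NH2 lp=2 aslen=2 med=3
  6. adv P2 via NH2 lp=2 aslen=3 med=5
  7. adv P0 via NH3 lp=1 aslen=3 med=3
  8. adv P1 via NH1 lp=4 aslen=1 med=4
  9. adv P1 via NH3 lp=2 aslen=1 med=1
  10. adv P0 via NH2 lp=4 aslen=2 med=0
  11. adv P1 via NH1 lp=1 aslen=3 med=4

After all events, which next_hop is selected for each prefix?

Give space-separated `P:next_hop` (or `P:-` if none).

Answer: P0:NH2 P1:NH3 P2:NH4

Derivation:
Op 1: best P0=NH0 P1=- P2=-
Op 2: best P0=NH0 P1=- P2=-
Op 3: best P0=NH0 P1=- P2=NH4
Op 4: best P0=NH0 P1=- P2=NH4
Op 5: best P0=NH0 P1=- P2=NH4
Op 6: best P0=NH0 P1=- P2=NH4
Op 7: best P0=NH0 P1=- P2=NH4
Op 8: best P0=NH0 P1=NH1 P2=NH4
Op 9: best P0=NH0 P1=NH1 P2=NH4
Op 10: best P0=NH2 P1=NH1 P2=NH4
Op 11: best P0=NH2 P1=NH3 P2=NH4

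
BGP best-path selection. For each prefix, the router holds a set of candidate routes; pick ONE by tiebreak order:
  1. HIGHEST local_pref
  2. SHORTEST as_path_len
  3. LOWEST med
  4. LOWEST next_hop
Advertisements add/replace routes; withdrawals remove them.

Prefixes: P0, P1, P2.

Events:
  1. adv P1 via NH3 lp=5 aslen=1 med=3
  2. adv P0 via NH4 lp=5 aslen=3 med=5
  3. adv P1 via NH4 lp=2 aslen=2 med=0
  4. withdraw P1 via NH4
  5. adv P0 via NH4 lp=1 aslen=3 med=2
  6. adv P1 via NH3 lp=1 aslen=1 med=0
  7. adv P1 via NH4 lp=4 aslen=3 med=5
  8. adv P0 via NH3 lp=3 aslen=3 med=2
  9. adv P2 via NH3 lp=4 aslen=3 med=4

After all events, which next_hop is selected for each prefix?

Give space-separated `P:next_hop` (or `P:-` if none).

Op 1: best P0=- P1=NH3 P2=-
Op 2: best P0=NH4 P1=NH3 P2=-
Op 3: best P0=NH4 P1=NH3 P2=-
Op 4: best P0=NH4 P1=NH3 P2=-
Op 5: best P0=NH4 P1=NH3 P2=-
Op 6: best P0=NH4 P1=NH3 P2=-
Op 7: best P0=NH4 P1=NH4 P2=-
Op 8: best P0=NH3 P1=NH4 P2=-
Op 9: best P0=NH3 P1=NH4 P2=NH3

Answer: P0:NH3 P1:NH4 P2:NH3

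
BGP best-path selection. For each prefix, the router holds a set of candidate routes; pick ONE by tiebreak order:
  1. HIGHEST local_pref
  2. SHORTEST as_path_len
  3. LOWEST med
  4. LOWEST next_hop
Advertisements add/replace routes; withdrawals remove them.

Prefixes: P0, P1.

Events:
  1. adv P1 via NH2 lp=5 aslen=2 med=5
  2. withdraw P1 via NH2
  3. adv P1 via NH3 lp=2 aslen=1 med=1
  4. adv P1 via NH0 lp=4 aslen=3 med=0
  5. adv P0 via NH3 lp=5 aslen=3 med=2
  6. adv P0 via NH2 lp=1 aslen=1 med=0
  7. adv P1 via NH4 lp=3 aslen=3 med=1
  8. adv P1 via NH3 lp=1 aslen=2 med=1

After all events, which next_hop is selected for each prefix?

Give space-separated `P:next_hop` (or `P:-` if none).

Op 1: best P0=- P1=NH2
Op 2: best P0=- P1=-
Op 3: best P0=- P1=NH3
Op 4: best P0=- P1=NH0
Op 5: best P0=NH3 P1=NH0
Op 6: best P0=NH3 P1=NH0
Op 7: best P0=NH3 P1=NH0
Op 8: best P0=NH3 P1=NH0

Answer: P0:NH3 P1:NH0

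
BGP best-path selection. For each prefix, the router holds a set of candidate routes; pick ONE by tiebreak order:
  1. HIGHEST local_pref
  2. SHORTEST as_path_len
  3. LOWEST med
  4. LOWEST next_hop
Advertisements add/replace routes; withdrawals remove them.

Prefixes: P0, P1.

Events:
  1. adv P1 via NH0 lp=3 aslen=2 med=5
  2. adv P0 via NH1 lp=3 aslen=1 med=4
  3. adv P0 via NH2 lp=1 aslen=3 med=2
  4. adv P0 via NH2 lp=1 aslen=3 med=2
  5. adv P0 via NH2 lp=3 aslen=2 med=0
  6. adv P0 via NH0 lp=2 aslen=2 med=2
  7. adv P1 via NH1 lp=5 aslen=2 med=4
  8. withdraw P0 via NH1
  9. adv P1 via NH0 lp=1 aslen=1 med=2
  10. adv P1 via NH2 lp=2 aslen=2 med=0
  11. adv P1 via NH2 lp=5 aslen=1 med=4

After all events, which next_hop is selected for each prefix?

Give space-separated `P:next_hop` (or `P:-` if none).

Answer: P0:NH2 P1:NH2

Derivation:
Op 1: best P0=- P1=NH0
Op 2: best P0=NH1 P1=NH0
Op 3: best P0=NH1 P1=NH0
Op 4: best P0=NH1 P1=NH0
Op 5: best P0=NH1 P1=NH0
Op 6: best P0=NH1 P1=NH0
Op 7: best P0=NH1 P1=NH1
Op 8: best P0=NH2 P1=NH1
Op 9: best P0=NH2 P1=NH1
Op 10: best P0=NH2 P1=NH1
Op 11: best P0=NH2 P1=NH2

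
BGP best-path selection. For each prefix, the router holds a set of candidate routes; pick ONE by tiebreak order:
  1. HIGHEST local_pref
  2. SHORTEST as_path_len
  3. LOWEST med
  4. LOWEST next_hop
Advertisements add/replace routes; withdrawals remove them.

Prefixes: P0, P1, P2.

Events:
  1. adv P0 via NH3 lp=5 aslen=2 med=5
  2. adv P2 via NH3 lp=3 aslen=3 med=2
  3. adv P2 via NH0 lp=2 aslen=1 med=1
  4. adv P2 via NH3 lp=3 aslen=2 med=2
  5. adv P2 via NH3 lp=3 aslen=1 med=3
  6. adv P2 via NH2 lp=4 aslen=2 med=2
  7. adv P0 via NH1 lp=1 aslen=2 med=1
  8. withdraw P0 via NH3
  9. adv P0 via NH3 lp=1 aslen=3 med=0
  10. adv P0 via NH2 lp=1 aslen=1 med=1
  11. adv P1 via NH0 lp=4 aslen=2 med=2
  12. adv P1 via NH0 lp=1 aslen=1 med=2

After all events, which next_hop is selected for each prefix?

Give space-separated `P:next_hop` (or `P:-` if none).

Op 1: best P0=NH3 P1=- P2=-
Op 2: best P0=NH3 P1=- P2=NH3
Op 3: best P0=NH3 P1=- P2=NH3
Op 4: best P0=NH3 P1=- P2=NH3
Op 5: best P0=NH3 P1=- P2=NH3
Op 6: best P0=NH3 P1=- P2=NH2
Op 7: best P0=NH3 P1=- P2=NH2
Op 8: best P0=NH1 P1=- P2=NH2
Op 9: best P0=NH1 P1=- P2=NH2
Op 10: best P0=NH2 P1=- P2=NH2
Op 11: best P0=NH2 P1=NH0 P2=NH2
Op 12: best P0=NH2 P1=NH0 P2=NH2

Answer: P0:NH2 P1:NH0 P2:NH2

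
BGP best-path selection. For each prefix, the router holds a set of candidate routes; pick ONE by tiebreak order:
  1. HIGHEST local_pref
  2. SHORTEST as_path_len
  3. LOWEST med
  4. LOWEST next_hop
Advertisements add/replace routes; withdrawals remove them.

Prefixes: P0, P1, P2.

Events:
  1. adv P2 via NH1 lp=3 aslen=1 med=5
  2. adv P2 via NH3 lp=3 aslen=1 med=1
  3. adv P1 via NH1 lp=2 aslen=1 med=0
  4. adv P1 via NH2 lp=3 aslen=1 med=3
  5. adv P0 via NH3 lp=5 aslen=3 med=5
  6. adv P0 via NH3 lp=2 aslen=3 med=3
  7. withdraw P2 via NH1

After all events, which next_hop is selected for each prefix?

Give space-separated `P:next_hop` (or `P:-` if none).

Answer: P0:NH3 P1:NH2 P2:NH3

Derivation:
Op 1: best P0=- P1=- P2=NH1
Op 2: best P0=- P1=- P2=NH3
Op 3: best P0=- P1=NH1 P2=NH3
Op 4: best P0=- P1=NH2 P2=NH3
Op 5: best P0=NH3 P1=NH2 P2=NH3
Op 6: best P0=NH3 P1=NH2 P2=NH3
Op 7: best P0=NH3 P1=NH2 P2=NH3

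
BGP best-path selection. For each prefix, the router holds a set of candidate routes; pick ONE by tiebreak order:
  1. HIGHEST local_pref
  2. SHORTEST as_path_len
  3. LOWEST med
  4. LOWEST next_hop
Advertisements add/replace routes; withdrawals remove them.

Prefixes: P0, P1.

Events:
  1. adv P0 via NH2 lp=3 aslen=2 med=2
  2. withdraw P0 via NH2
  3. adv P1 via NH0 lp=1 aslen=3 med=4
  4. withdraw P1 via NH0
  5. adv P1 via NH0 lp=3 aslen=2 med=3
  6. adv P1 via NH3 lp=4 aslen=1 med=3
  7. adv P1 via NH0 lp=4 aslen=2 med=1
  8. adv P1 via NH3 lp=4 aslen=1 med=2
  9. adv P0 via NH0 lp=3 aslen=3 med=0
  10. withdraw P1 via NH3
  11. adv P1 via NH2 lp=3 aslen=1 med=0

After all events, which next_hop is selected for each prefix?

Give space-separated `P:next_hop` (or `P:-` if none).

Answer: P0:NH0 P1:NH0

Derivation:
Op 1: best P0=NH2 P1=-
Op 2: best P0=- P1=-
Op 3: best P0=- P1=NH0
Op 4: best P0=- P1=-
Op 5: best P0=- P1=NH0
Op 6: best P0=- P1=NH3
Op 7: best P0=- P1=NH3
Op 8: best P0=- P1=NH3
Op 9: best P0=NH0 P1=NH3
Op 10: best P0=NH0 P1=NH0
Op 11: best P0=NH0 P1=NH0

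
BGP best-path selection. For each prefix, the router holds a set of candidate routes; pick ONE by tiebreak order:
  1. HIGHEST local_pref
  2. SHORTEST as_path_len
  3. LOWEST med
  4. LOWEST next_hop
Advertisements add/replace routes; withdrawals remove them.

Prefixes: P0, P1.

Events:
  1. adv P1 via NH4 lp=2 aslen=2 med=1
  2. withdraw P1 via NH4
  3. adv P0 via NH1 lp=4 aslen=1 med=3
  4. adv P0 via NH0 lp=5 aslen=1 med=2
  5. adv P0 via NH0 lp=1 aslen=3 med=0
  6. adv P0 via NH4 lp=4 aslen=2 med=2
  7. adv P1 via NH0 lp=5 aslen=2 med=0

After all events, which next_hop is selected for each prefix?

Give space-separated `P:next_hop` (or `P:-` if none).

Answer: P0:NH1 P1:NH0

Derivation:
Op 1: best P0=- P1=NH4
Op 2: best P0=- P1=-
Op 3: best P0=NH1 P1=-
Op 4: best P0=NH0 P1=-
Op 5: best P0=NH1 P1=-
Op 6: best P0=NH1 P1=-
Op 7: best P0=NH1 P1=NH0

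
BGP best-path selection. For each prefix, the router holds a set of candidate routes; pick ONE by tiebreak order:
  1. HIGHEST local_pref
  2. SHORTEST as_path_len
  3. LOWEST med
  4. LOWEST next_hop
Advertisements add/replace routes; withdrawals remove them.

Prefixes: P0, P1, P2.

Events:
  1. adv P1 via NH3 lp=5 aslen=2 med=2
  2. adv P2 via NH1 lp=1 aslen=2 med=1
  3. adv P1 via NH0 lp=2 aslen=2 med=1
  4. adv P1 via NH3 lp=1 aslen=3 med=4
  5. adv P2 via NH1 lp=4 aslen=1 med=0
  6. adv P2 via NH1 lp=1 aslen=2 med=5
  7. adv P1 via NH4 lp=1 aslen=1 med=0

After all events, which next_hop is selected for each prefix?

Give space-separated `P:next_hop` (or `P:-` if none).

Op 1: best P0=- P1=NH3 P2=-
Op 2: best P0=- P1=NH3 P2=NH1
Op 3: best P0=- P1=NH3 P2=NH1
Op 4: best P0=- P1=NH0 P2=NH1
Op 5: best P0=- P1=NH0 P2=NH1
Op 6: best P0=- P1=NH0 P2=NH1
Op 7: best P0=- P1=NH0 P2=NH1

Answer: P0:- P1:NH0 P2:NH1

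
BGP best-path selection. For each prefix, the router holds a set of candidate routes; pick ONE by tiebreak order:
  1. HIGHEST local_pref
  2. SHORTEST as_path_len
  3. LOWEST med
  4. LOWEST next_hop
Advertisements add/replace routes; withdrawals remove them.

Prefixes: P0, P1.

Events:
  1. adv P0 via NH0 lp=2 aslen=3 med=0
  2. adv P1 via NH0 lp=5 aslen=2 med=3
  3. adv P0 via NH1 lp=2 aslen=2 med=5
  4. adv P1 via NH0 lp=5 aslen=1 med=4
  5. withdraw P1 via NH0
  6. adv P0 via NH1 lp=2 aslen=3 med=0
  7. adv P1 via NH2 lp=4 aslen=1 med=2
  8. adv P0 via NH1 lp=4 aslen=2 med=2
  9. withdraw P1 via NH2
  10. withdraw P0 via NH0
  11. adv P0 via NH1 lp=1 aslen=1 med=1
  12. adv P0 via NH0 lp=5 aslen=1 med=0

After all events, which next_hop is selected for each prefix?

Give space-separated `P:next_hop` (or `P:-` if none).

Answer: P0:NH0 P1:-

Derivation:
Op 1: best P0=NH0 P1=-
Op 2: best P0=NH0 P1=NH0
Op 3: best P0=NH1 P1=NH0
Op 4: best P0=NH1 P1=NH0
Op 5: best P0=NH1 P1=-
Op 6: best P0=NH0 P1=-
Op 7: best P0=NH0 P1=NH2
Op 8: best P0=NH1 P1=NH2
Op 9: best P0=NH1 P1=-
Op 10: best P0=NH1 P1=-
Op 11: best P0=NH1 P1=-
Op 12: best P0=NH0 P1=-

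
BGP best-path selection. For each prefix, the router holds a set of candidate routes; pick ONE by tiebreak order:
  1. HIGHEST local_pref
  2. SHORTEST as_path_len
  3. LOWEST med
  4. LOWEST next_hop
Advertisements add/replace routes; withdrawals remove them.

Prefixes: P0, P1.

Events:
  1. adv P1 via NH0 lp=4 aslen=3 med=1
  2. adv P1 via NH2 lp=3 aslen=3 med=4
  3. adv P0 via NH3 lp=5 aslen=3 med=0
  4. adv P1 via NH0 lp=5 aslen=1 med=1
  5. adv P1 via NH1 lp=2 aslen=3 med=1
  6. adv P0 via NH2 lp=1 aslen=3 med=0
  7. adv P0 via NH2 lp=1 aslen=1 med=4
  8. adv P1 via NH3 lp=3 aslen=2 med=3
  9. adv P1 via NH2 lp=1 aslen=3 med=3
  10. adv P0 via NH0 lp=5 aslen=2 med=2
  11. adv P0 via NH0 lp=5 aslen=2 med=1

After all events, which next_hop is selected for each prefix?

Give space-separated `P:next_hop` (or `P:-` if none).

Op 1: best P0=- P1=NH0
Op 2: best P0=- P1=NH0
Op 3: best P0=NH3 P1=NH0
Op 4: best P0=NH3 P1=NH0
Op 5: best P0=NH3 P1=NH0
Op 6: best P0=NH3 P1=NH0
Op 7: best P0=NH3 P1=NH0
Op 8: best P0=NH3 P1=NH0
Op 9: best P0=NH3 P1=NH0
Op 10: best P0=NH0 P1=NH0
Op 11: best P0=NH0 P1=NH0

Answer: P0:NH0 P1:NH0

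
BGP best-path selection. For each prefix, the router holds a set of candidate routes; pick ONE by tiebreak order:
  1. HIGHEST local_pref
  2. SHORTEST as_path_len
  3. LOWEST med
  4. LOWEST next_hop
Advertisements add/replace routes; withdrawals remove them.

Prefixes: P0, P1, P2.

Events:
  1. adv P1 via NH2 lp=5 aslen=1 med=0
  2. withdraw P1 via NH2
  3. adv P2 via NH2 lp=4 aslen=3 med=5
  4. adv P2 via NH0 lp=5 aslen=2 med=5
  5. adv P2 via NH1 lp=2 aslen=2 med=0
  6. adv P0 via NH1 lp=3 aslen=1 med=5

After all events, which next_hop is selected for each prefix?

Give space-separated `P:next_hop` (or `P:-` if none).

Answer: P0:NH1 P1:- P2:NH0

Derivation:
Op 1: best P0=- P1=NH2 P2=-
Op 2: best P0=- P1=- P2=-
Op 3: best P0=- P1=- P2=NH2
Op 4: best P0=- P1=- P2=NH0
Op 5: best P0=- P1=- P2=NH0
Op 6: best P0=NH1 P1=- P2=NH0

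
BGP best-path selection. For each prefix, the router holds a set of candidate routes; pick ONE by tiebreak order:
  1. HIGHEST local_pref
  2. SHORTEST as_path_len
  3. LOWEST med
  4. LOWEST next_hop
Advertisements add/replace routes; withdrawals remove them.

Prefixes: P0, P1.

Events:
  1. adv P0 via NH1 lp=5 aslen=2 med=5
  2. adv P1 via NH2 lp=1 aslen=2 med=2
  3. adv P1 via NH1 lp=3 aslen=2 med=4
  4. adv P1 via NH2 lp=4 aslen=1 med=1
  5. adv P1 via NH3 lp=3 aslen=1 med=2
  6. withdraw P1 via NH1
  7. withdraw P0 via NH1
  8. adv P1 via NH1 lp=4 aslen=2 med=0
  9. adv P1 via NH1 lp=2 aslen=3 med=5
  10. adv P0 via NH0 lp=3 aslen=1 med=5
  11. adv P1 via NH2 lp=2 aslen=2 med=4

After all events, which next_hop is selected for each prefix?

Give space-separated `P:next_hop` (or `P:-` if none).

Op 1: best P0=NH1 P1=-
Op 2: best P0=NH1 P1=NH2
Op 3: best P0=NH1 P1=NH1
Op 4: best P0=NH1 P1=NH2
Op 5: best P0=NH1 P1=NH2
Op 6: best P0=NH1 P1=NH2
Op 7: best P0=- P1=NH2
Op 8: best P0=- P1=NH2
Op 9: best P0=- P1=NH2
Op 10: best P0=NH0 P1=NH2
Op 11: best P0=NH0 P1=NH3

Answer: P0:NH0 P1:NH3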